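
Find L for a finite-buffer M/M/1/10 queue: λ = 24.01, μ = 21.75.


ρ = 24.01/21.75 = 1.1039
L = ρ[1 − (K+1)ρ^K + Kρ^(K+1)] / [(1−ρ)(1−ρ^(K+1))]
Numerator: 1.1039·(1 − 11·2.687379 + 10·2.966620) = 1.219845
Denominator: (-0.1039)·(-1.966620) = 0.204348
L = 1.219845/0.204348 = 5.9695

Final: 5.9695


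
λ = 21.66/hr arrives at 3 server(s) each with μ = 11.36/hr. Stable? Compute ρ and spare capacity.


Total capacity cμ = 3·11.36 = 34.08/hr
ρ = λ/(cμ) = 21.66/34.08 = 0.6356
Stable ⇔ ρ < 1: YES
Spare capacity = cμ − λ = 34.08 − 21.66 = 12.42/hr

Final: ρ = 0.6356; stable; margin = 12.42/hr


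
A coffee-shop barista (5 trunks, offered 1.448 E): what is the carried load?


B(5,1.448) = 0.012515 (Erlang-B)
Carried load = a(1 − B) = 1.448·(1 − 0.012515) = 1.448·0.987485 = 1.4299 E

Final: 1.4299 Erlangs


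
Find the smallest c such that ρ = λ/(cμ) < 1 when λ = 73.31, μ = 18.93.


Stability requires cμ > λ ⇔ c > λ/μ.
λ/μ = 73.31/18.93 = 3.8727
Minimum integer c = ⌊3.8727⌋ + 1 = 4
Check: 4·18.93 = 75.72 > 73.31, while 3·18.93 = 56.79 ≤ 73.31

Final: 4 servers


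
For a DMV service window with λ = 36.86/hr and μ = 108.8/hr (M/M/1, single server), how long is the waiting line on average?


ρ = 36.86/108.8 = 0.3388
Lq = ρ²/(1−ρ) = 0.1148/0.6612 = 0.1736

Final: 0.1736


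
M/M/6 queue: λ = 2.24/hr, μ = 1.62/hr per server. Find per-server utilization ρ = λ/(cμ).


ρ = λ/(cμ) = 2.24/(6·1.62) = 2.24/9.72 = 0.2305

Final: 0.2305


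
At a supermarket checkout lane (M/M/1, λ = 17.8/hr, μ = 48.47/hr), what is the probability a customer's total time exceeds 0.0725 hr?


W ~ Exponential(μ−λ) for M/M/1.
μ − λ = 48.47 − 17.8 = 30.6700
P(W > t) = e^{−(μ−λ)t} = e^{−2.2236} = 0.108222

Final: 0.108222


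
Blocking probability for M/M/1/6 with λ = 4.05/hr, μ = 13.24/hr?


ρ = λ/μ = 4.05/13.24 = 0.3059
P_K = (1−ρ)ρ^K/(1−ρ^(K+1)) = (0.6941·0.0008192)/(1 − 0.0002506)
= 0.0005686/0.999749 = 0.0005688

Final: 0.0005688


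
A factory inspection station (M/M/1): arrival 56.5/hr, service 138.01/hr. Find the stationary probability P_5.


ρ = 56.5/138.01 = 0.4094
P_n = (1−ρ)·ρ^n = (1 − 0.4094)·0.4094^5 = 0.5906·0.011500 = 0.006792

Final: 0.006792


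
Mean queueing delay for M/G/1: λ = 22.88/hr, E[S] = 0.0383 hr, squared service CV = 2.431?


ρ = λ·E[S] = 22.88·0.0383 = 0.8763
E[S²] = E[S]²(1+C_s²) = 0.0383²·(1+2.431) = 0.005033
Wq = λ·E[S²]/(2(1−ρ)) = 22.88·0.005033/(2·0.1237) = 0.46547 hr

Final: 0.46547 hr


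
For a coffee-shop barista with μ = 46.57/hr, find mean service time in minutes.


Mean service time = 1/μ = 1/46.57 hour = 0.02147 hour
In minutes: 0.02147 × 60 = 1.2884 min

Final: 1.2884 min


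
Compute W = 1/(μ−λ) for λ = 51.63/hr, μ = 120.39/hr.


W = 1/(μ−λ) = 1/(120.39 − 51.63) = 1/68.76 = 0.01454 hr

Final: 0.01454 hr


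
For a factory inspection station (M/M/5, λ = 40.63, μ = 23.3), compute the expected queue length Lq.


a = λ/μ = 1.7438; ρ = a/5 = 0.3488
P₀ = 0.174232
Lq = P₀·a^c·ρ / (c!·(1−ρ)²) = 0.174232·16.12332·0.3488/(120·0.42412)
= 0.01925

Final: 0.01925


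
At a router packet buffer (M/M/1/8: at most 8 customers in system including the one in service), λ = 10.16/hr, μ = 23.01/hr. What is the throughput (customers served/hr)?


ρ = 0.4415; P_K = (1−ρ)ρ^8/(1−ρ^9) = 0.0008074
λ_eff = λ(1 − P_K) = 10.16·(1 − 0.0008074) = 10.16·0.999193 = 10.1518 /hr

Final: 10.1518 /hr


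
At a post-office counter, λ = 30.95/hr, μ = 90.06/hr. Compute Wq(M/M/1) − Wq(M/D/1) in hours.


ρ = 30.95/90.06 = 0.3437
Wq(M/M/1) = ρ/(μ−λ) = 0.3437/59.11 = 0.005814 hr
Wq(M/D/1) = ρ/(2(μ−λ)) = 0.002907 hr
Savings = 0.005814 − 0.002907 = 0.002907 hr

Final: 0.002907 hr


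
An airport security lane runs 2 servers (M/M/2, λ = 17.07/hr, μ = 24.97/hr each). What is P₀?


a = λ/μ = 17.07/24.97 = 0.6836; ρ = a/c = 0.3418
Σ_{k=0}^{1} a^k/k! (terms k=0..1) = 1.00000 + 0.68362 = 1.68362
Tail: a^2/(2!(1−ρ)) = 0.46734/(2·0.6582) = 0.35502
P₀ = 1/(1.68362 + 0.35502) = 1/2.03864 = 0.490524

Final: 0.490524


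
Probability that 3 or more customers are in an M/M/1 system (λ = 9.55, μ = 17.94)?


ρ = 9.55/17.94 = 0.5323
P(N ≥ n) = ρ^n = 0.5323^3 = 0.150849

Final: 0.150849


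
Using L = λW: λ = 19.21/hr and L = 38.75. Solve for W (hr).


W = L/λ = 38.75/19.21 = 2.0172 hr

Final: 2.0172 hr


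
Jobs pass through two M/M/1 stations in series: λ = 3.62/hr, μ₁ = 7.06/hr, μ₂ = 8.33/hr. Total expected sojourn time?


Each node sees arrival rate λ = 3.62/hr (tandem ⇒ throughput preserved).
W₁ = 1/(μ₁−λ) = 1/(7.06−3.62) = 0.29070 hr
W₂ = 1/(μ₂−λ) = 1/(8.33−3.62) = 0.21231 hr
W_total = W₁ + W₂ = 0.29070 + 0.21231 = 0.50301 hr

Final: 0.50301 hr


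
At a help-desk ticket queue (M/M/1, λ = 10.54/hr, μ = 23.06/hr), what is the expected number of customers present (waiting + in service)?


ρ = λ/μ = 10.54/23.06 = 0.4571
L = ρ/(1−ρ) = 0.4571/(1 − 0.4571) = 0.4571/0.5429 = 0.8419

Final: 0.8419


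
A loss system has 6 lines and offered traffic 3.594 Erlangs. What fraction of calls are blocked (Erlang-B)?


B(c,a) = (a^c/c!) / Σ_{k=0}^{c} a^k/k!
a^6/6! = 2.993201
Σ terms (k=0..6): 1.00000 + 3.59400 + 6.45842 + 7.73718 + 6.95186 + 4.99700 + 2.99320 = 33.731662
B = 2.993201/33.731662 = 0.088736

Final: 0.088736


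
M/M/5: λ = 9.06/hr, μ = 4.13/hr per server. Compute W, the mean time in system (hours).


a = 2.1937; ρ = 0.4387; P₀ = 0.110149
Lq = P₀·a^c·ρ/(c!(1−ρ)²) = 0.06495
Wq = Lq/λ = 0.06495/9.06 = 0.007169 hr
W = Wq + 1/μ = 0.007169 + 0.24213 = 0.24930 hr

Final: 0.24930 hr


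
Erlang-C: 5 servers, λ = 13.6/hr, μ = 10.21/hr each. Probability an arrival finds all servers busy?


a = λ/μ = 1.3320; ρ = a/5 = 0.2664
P₀ = 0.263721 (from M/M/c formula)
C(c,a) = [a^c/(c!(1−ρ))]·P₀ = [4.19340/(120·0.7336)]·0.263721
= 0.04764·0.263721 = 0.012562

Final: 0.012562


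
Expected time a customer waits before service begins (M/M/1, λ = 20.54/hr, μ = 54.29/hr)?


ρ = 20.54/54.29 = 0.3783
Wq = ρ/(μ−λ) = 0.3783/(54.29 − 20.54) = 0.3783/33.75 = 0.01121 hr

Final: 0.01121 hr


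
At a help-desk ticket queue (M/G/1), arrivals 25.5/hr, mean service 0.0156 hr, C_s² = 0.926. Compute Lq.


ρ = λ·E[S] = 25.5·0.0156 = 0.3978
Lq = ρ²(1+C_s²)/(2(1−ρ)) = 0.1582·(1+0.926)/(2·0.6022)
= 0.1582·1.9260/1.2044 = 0.25306

Final: 0.25306


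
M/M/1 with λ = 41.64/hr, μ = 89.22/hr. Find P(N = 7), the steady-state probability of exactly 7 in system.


ρ = 41.64/89.22 = 0.4667
P_n = (1−ρ)·ρ^n = (1 − 0.4667)·0.4667^7 = 0.5333·0.004823 = 0.002572

Final: 0.002572


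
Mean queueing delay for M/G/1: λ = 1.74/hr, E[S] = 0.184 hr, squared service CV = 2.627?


ρ = λ·E[S] = 1.74·0.184 = 0.3202
E[S²] = E[S]²(1+C_s²) = 0.184²·(1+2.627) = 0.122796
Wq = λ·E[S²]/(2(1−ρ)) = 1.74·0.122796/(2·0.6798) = 0.15714 hr

Final: 0.15714 hr


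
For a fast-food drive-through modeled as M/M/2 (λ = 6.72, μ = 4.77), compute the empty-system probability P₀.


a = λ/μ = 6.72/4.77 = 1.4088; ρ = a/c = 0.7044
Σ_{k=0}^{1} a^k/k! (terms k=0..1) = 1.00000 + 1.40881 = 2.40881
Tail: a^2/(2!(1−ρ)) = 1.98473/(2·0.2956) = 3.35715
P₀ = 1/(2.40881 + 3.35715) = 1/5.76596 = 0.173432

Final: 0.173432


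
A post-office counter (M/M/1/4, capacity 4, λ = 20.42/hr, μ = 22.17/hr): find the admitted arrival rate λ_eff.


ρ = 0.9211; P_K = (1−ρ)ρ^4/(1−ρ^5) = 0.168530
λ_eff = λ(1 − P_K) = 20.42·(1 − 0.168530) = 20.42·0.831470 = 16.9786 /hr

Final: 16.9786 /hr


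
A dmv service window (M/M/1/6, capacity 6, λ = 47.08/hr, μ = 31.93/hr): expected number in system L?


ρ = 47.08/31.93 = 1.4745
L = ρ[1 − (K+1)ρ^K + Kρ^(K+1)] / [(1−ρ)(1−ρ^(K+1))]
Numerator: 1.4745·(1 − 7·10.276026 + 6·15.151748) = 29.457520
Denominator: (-0.4745)·(-14.151748) = 6.714657
L = 29.457520/6.714657 = 4.3870

Final: 4.3870


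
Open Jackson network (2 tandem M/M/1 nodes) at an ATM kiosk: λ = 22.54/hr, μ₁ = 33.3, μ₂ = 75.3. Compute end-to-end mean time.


Each node sees arrival rate λ = 22.54/hr (tandem ⇒ throughput preserved).
W₁ = 1/(μ₁−λ) = 1/(33.3−22.54) = 0.09294 hr
W₂ = 1/(μ₂−λ) = 1/(75.3−22.54) = 0.01895 hr
W_total = W₁ + W₂ = 0.09294 + 0.01895 = 0.11189 hr

Final: 0.11189 hr


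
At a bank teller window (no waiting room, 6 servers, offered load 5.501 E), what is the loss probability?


B(c,a) = (a^c/c!) / Σ_{k=0}^{c} a^k/k!
a^6/6! = 38.487294
Σ terms (k=0..6): 1.00000 + 5.50100 + 15.13050 + 27.74429 + 38.15534 + 41.97851 + 38.48729 = 167.996936
B = 38.487294/167.996936 = 0.229095

Final: 0.229095


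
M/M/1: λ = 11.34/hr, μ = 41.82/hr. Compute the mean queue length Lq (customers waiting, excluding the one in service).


ρ = 11.34/41.82 = 0.2712
Lq = ρ²/(1−ρ) = 0.07353/0.7288 = 0.1009

Final: 0.1009


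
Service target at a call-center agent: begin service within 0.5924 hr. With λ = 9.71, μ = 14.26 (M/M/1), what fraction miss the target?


ρ = 9.71/14.26 = 0.6809
P(Wq > t) = ρ·e^{−(μ−λ)t} = 0.6809·e^{−2.6954}
= 0.6809·0.067514 = 0.045972

Final: 0.045972


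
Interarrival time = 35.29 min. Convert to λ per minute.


λ = 1/(interarrival time) in consistent units.
1 minute = 1 min, so λ = 1/35.29 = 0.02834 per minute

Final: 0.02834 /min


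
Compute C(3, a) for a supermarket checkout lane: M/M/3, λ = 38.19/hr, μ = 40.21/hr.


a = λ/μ = 0.9498; ρ = a/3 = 0.3166
P₀ = 0.383182 (from M/M/c formula)
C(c,a) = [a^c/(c!(1−ρ))]·P₀ = [0.85674/(6·0.6834)]·0.383182
= 0.20894·0.383182 = 0.080060

Final: 0.080060


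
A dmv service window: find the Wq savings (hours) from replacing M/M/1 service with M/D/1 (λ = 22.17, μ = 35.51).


ρ = 22.17/35.51 = 0.6243
Wq(M/M/1) = ρ/(μ−λ) = 0.6243/13.34 = 0.04680 hr
Wq(M/D/1) = ρ/(2(μ−λ)) = 0.02340 hr
Savings = 0.04680 − 0.02340 = 0.02340 hr

Final: 0.02340 hr


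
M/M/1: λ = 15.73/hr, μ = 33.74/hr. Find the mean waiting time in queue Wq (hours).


ρ = 15.73/33.74 = 0.4662
Wq = ρ/(μ−λ) = 0.4662/(33.74 − 15.73) = 0.4662/18.01 = 0.02589 hr

Final: 0.02589 hr


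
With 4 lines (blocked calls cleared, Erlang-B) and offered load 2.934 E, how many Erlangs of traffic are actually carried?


B(4,2.934) = 0.198751 (Erlang-B)
Carried load = a(1 − B) = 2.934·(1 − 0.198751) = 2.934·0.801249 = 2.3509 E

Final: 2.3509 Erlangs


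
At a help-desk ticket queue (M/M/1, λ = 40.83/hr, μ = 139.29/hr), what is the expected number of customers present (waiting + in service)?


ρ = λ/μ = 40.83/139.29 = 0.2931
L = ρ/(1−ρ) = 0.2931/(1 − 0.2931) = 0.2931/0.7069 = 0.4147

Final: 0.4147


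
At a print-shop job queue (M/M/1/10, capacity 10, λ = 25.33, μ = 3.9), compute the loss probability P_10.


ρ = λ/μ = 25.33/3.9 = 6.4949
P_K = (1−ρ)ρ^K/(1−ρ^(K+1)) = (-5.4949·133569047.091850)/(1 − 867513836.624762)
= -733944789.532912/-867513835.624762 = 0.846032

Final: 0.846032


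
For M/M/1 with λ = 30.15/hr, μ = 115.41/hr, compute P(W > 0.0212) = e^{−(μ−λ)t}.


W ~ Exponential(μ−λ) for M/M/1.
μ − λ = 115.41 − 30.15 = 85.2600
P(W > t) = e^{−(μ−λ)t} = e^{−1.8075} = 0.164062

Final: 0.164062


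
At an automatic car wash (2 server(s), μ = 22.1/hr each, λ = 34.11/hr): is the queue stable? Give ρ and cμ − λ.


Total capacity cμ = 2·22.1 = 44.20/hr
ρ = λ/(cμ) = 34.11/44.20 = 0.7717
Stable ⇔ ρ < 1: YES
Spare capacity = cμ − λ = 44.20 − 34.11 = 10.09/hr

Final: ρ = 0.7717; stable; margin = 10.09/hr


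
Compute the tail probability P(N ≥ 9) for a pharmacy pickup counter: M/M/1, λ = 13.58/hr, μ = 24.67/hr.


ρ = 13.58/24.67 = 0.5505
P(N ≥ n) = ρ^n = 0.5505^9 = 0.004641

Final: 0.004641


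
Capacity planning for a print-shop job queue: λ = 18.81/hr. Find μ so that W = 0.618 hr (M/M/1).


W = 1/(μ−λ) ⇒ μ − λ = 1/W = 1/0.618 = 1.6181
μ = λ + 1/W = 18.81 + 1.6181 = 20.4281 per hr

Final: 20.4281 /hr


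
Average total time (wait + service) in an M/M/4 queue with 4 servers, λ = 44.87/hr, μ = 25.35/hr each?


a = 1.7700; ρ = 0.4425; P₀ = 0.166824
Lq = P₀·a^c·ρ/(c!(1−ρ)²) = 0.09714
Wq = Lq/λ = 0.09714/44.87 = 0.002165 hr
W = Wq + 1/μ = 0.002165 + 0.03945 = 0.04161 hr

Final: 0.04161 hr


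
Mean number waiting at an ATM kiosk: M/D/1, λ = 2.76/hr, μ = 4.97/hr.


ρ = 2.76/4.97 = 0.5553
M/D/1: Lq = ρ²/(2(1−ρ)) = 0.3084/(2·0.4447) = 0.34677

Final: 0.34677


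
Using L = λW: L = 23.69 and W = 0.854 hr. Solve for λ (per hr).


λ = L/W = 23.69/0.854 = 27.7400 /hr

Final: 27.7400 /hr


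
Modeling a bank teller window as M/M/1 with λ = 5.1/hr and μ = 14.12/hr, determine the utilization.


ρ = λ/μ = 5.1/14.12 = 0.3612

Final: 0.3612


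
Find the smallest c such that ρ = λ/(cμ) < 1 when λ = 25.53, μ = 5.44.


Stability requires cμ > λ ⇔ c > λ/μ.
λ/μ = 25.53/5.44 = 4.6930
Minimum integer c = ⌊4.6930⌋ + 1 = 5
Check: 5·5.44 = 27.20 > 25.53, while 4·5.44 = 21.76 ≤ 25.53

Final: 5 servers


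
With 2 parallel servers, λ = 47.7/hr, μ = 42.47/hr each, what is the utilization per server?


ρ = λ/(cμ) = 47.7/(2·42.47) = 47.7/84.94 = 0.5616

Final: 0.5616


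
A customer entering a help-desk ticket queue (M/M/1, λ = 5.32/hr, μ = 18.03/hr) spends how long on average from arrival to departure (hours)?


W = 1/(μ−λ) = 1/(18.03 − 5.32) = 1/12.71 = 0.07868 hr

Final: 0.07868 hr


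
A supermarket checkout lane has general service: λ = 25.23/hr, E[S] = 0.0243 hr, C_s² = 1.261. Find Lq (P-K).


ρ = λ·E[S] = 25.23·0.0243 = 0.6131
Lq = ρ²(1+C_s²)/(2(1−ρ)) = 0.3759·(1+1.261)/(2·0.3869)
= 0.3759·2.2610/0.7738 = 1.09826

Final: 1.09826


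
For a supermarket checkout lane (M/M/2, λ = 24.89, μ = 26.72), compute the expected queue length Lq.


a = λ/μ = 0.9315; ρ = a/2 = 0.4658
P₀ = 0.364484
Lq = P₀·a^c·ρ / (c!·(1−ρ)²) = 0.364484·0.86771·0.4658/(2·0.28542)
= 0.25805

Final: 0.25805


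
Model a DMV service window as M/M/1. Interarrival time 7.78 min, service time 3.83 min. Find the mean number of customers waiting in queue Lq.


λ = 60/7.78 = 7.7121 /hr
μ = 60/3.83 = 15.6658 /hr
ρ = λ/μ = 7.7121/15.6658 = 0.4923
Lq = ρ²/(1−ρ) = 0.2423/0.5077 = 0.4773

Final: 0.4773


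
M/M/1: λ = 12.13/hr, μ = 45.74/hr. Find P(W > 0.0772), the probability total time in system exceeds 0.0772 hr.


W ~ Exponential(μ−λ) for M/M/1.
μ − λ = 45.74 − 12.13 = 33.6100
P(W > t) = e^{−(μ−λ)t} = e^{−2.5947} = 0.074669

Final: 0.074669


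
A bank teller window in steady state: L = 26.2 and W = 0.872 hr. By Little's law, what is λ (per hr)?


λ = L/W = 26.2/0.872 = 30.0459 /hr

Final: 30.0459 /hr


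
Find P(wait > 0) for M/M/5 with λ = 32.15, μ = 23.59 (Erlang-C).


a = λ/μ = 1.3629; ρ = a/5 = 0.2726
P₀ = 0.255684 (from M/M/c formula)
C(c,a) = [a^c/(c!(1−ρ))]·P₀ = [4.70181/(120·0.7274)]·0.255684
= 0.05386·0.255684 = 0.013772

Final: 0.013772


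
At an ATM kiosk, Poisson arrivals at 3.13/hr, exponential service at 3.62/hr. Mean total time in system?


W = 1/(μ−λ) = 1/(3.62 − 3.13) = 1/0.4900 = 2.0408 hr

Final: 2.0408 hr


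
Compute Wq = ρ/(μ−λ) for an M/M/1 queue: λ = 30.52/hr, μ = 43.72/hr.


ρ = 30.52/43.72 = 0.6981
Wq = ρ/(μ−λ) = 0.6981/(43.72 − 30.52) = 0.6981/13.20 = 0.05288 hr

Final: 0.05288 hr


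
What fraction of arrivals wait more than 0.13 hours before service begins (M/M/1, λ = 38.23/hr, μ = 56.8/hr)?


ρ = 38.23/56.8 = 0.6731
P(Wq > t) = ρ·e^{−(μ−λ)t} = 0.6731·e^{−2.4141}
= 0.6731·0.089448 = 0.060204

Final: 0.060204


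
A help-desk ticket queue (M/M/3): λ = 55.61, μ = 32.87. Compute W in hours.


a = 1.6918; ρ = 0.5639; P₀ = 0.167399
Lq = P₀·a^c·ρ/(c!(1−ρ)²) = 0.40068
Wq = Lq/λ = 0.40068/55.61 = 0.007205 hr
W = Wq + 1/μ = 0.007205 + 0.03042 = 0.03763 hr

Final: 0.03763 hr


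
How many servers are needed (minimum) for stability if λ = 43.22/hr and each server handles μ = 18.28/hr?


Stability requires cμ > λ ⇔ c > λ/μ.
λ/μ = 43.22/18.28 = 2.3643
Minimum integer c = ⌊2.3643⌋ + 1 = 3
Check: 3·18.28 = 54.84 > 43.22, while 2·18.28 = 36.56 ≤ 43.22

Final: 3 servers


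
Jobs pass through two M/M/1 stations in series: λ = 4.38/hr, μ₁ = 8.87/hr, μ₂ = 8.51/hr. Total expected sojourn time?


Each node sees arrival rate λ = 4.38/hr (tandem ⇒ throughput preserved).
W₁ = 1/(μ₁−λ) = 1/(8.87−4.38) = 0.22272 hr
W₂ = 1/(μ₂−λ) = 1/(8.51−4.38) = 0.24213 hr
W_total = W₁ + W₂ = 0.22272 + 0.24213 = 0.46485 hr

Final: 0.46485 hr


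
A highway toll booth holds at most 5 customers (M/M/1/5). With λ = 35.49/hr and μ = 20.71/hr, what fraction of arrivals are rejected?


ρ = λ/μ = 35.49/20.71 = 1.7137
P_K = (1−ρ)ρ^K/(1−ρ^(K+1)) = (-0.7137·14.778471)/(1 − 25.325347)
= -10.546876/-24.325347 = 0.433576

Final: 0.433576


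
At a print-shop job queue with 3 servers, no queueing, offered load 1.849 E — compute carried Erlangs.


B(3,1.849) = 0.187735 (Erlang-B)
Carried load = a(1 − B) = 1.849·(1 − 0.187735) = 1.849·0.812265 = 1.5019 E

Final: 1.5019 Erlangs


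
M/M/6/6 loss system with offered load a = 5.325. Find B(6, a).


B(c,a) = (a^c/c!) / Σ_{k=0}^{c} a^k/k!
a^6/6! = 31.665414
Σ terms (k=0..6): 1.00000 + 5.32500 + 14.17781 + 25.16562 + 33.50173 + 35.67934 + 31.66541 = 146.514912
B = 31.665414/146.514912 = 0.216124

Final: 0.216124


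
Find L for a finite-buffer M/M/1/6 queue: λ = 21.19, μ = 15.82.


ρ = 21.19/15.82 = 1.3394
L = ρ[1 − (K+1)ρ^K + Kρ^(K+1)] / [(1−ρ)(1−ρ^(K+1))]
Numerator: 1.3394·(1 − 7·5.774932 + 6·7.735196) = 9.358231
Denominator: (-0.3394)·(-6.735196) = 2.286220
L = 9.358231/2.286220 = 4.0933

Final: 4.0933


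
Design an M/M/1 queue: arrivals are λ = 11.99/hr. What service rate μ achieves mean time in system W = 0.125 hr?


W = 1/(μ−λ) ⇒ μ − λ = 1/W = 1/0.125 = 8.0000
μ = λ + 1/W = 11.99 + 8.0000 = 19.9900 per hr

Final: 19.9900 /hr


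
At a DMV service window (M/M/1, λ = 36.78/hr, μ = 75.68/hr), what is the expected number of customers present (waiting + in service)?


ρ = λ/μ = 36.78/75.68 = 0.4860
L = ρ/(1−ρ) = 0.4860/(1 − 0.4860) = 0.4860/0.5140 = 0.9455

Final: 0.9455


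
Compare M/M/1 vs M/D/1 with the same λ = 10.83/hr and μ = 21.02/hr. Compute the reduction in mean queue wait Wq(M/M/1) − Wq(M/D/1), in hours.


ρ = 10.83/21.02 = 0.5152
Wq(M/M/1) = ρ/(μ−λ) = 0.5152/10.19 = 0.05056 hr
Wq(M/D/1) = ρ/(2(μ−λ)) = 0.02528 hr
Savings = 0.05056 − 0.02528 = 0.02528 hr

Final: 0.02528 hr


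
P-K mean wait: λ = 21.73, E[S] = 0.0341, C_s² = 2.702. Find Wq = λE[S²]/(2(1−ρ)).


ρ = λ·E[S] = 21.73·0.0341 = 0.7410
E[S²] = E[S]²(1+C_s²) = 0.0341²·(1+2.702) = 0.004305
Wq = λ·E[S²]/(2(1−ρ)) = 21.73·0.004305/(2·0.2590) = 0.18058 hr

Final: 0.18058 hr


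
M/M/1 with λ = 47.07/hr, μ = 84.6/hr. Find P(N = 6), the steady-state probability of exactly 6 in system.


ρ = 47.07/84.6 = 0.5564
P_n = (1−ρ)·ρ^n = (1 − 0.5564)·0.5564^6 = 0.4436·0.029665 = 0.013160

Final: 0.013160


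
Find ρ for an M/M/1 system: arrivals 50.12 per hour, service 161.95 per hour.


ρ = λ/μ = 50.12/161.95 = 0.3095

Final: 0.3095


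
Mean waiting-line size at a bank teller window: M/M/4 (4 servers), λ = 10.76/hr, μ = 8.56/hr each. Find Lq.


a = λ/μ = 1.2570; ρ = a/4 = 0.3143
P₀ = 0.283305
Lq = P₀·a^c·ρ / (c!·(1−ρ)²) = 0.283305·2.49663·0.3143/(24·0.47025)
= 0.01969

Final: 0.01969


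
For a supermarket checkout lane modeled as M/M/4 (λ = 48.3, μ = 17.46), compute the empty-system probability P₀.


a = λ/μ = 48.3/17.46 = 2.7663; ρ = a/c = 0.6916
Σ_{k=0}^{3} a^k/k! (terms k=0..3) = 1.00000 + 2.76632 + 3.82627 + 3.52823 = 11.12083
Tail: a^4/(4!(1−ρ)) = 58.56142/(24·0.3084) = 7.91150
P₀ = 1/(11.12083 + 7.91150) = 1/19.03233 = 0.052542

Final: 0.052542


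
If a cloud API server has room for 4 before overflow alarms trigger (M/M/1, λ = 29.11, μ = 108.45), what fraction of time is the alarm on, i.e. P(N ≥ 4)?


ρ = 29.11/108.45 = 0.2684
P(N ≥ n) = ρ^n = 0.2684^4 = 0.005191

Final: 0.005191


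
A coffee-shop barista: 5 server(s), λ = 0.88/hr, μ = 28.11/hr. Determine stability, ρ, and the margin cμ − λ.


Total capacity cμ = 5·28.11 = 140.55/hr
ρ = λ/(cμ) = 0.88/140.55 = 0.006261
Stable ⇔ ρ < 1: YES
Spare capacity = cμ − λ = 140.55 − 0.88 = 139.67/hr

Final: ρ = 0.006261; stable; margin = 139.67/hr


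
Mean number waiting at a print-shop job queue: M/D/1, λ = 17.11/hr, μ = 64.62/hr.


ρ = 17.11/64.62 = 0.2648
M/D/1: Lq = ρ²/(2(1−ρ)) = 0.07011/(2·0.7352) = 0.04768

Final: 0.04768


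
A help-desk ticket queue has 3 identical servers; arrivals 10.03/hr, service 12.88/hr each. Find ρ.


ρ = λ/(cμ) = 10.03/(3·12.88) = 10.03/38.64 = 0.2596

Final: 0.2596


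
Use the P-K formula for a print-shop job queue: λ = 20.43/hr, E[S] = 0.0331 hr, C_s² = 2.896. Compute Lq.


ρ = λ·E[S] = 20.43·0.0331 = 0.6762
Lq = ρ²(1+C_s²)/(2(1−ρ)) = 0.4573·(1+2.896)/(2·0.3238)
= 0.4573·3.8960/0.6475 = 2.75137

Final: 2.75137


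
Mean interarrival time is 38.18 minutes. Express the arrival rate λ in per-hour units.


λ = 1/(interarrival time) in consistent units.
1 hour = 60 min, so λ = 60/38.18 = 1.5715 per hour

Final: 1.5715 /hr


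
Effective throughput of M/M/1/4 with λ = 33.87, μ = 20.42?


ρ = 1.6587; P_K = (1−ρ)ρ^4/(1−ρ^5) = 0.431475
λ_eff = λ(1 − P_K) = 33.87·(1 − 0.431475) = 33.87·0.568525 = 19.2559 /hr

Final: 19.2559 /hr


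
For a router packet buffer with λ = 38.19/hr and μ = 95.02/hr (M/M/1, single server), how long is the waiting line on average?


ρ = 38.19/95.02 = 0.4019
Lq = ρ²/(1−ρ) = 0.1615/0.5981 = 0.2701

Final: 0.2701


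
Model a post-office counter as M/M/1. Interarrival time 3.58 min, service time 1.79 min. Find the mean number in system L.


λ = 60/3.58 = 16.7598 /hr
μ = 60/1.79 = 33.5196 /hr
ρ = λ/μ = 16.7598/33.5196 = 0.5000
L = ρ/(1−ρ) = 0.5000/0.5000 = 1.0000

Final: 1.0000


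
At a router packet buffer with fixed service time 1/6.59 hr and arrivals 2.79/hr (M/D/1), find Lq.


ρ = 2.79/6.59 = 0.4234
M/D/1: Lq = ρ²/(2(1−ρ)) = 0.1792/(2·0.5766) = 0.15542

Final: 0.15542


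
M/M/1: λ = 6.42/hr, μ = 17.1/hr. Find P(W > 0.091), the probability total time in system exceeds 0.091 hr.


W ~ Exponential(μ−λ) for M/M/1.
μ − λ = 17.1 − 6.42 = 10.6800
P(W > t) = e^{−(μ−λ)t} = e^{−0.9719} = 0.378371

Final: 0.378371


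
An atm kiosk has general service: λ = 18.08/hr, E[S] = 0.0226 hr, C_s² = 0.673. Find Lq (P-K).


ρ = λ·E[S] = 18.08·0.0226 = 0.4086
Lq = ρ²(1+C_s²)/(2(1−ρ)) = 0.1670·(1+0.673)/(2·0.5914)
= 0.1670·1.6730/1.1828 = 0.23616

Final: 0.23616


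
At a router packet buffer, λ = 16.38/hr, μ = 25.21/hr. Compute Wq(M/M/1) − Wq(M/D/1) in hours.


ρ = 16.38/25.21 = 0.6497
Wq(M/M/1) = ρ/(μ−λ) = 0.6497/8.83 = 0.07358 hr
Wq(M/D/1) = ρ/(2(μ−λ)) = 0.03679 hr
Savings = 0.07358 − 0.03679 = 0.03679 hr

Final: 0.03679 hr


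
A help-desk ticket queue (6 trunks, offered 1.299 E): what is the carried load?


B(6,1.299) = 0.001821 (Erlang-B)
Carried load = a(1 − B) = 1.299·(1 − 0.001821) = 1.299·0.998179 = 1.2966 E

Final: 1.2966 Erlangs


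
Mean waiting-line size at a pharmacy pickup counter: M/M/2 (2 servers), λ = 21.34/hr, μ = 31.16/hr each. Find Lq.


a = λ/μ = 0.6849; ρ = a/2 = 0.3424
P₀ = 0.489840
Lq = P₀·a^c·ρ / (c!·(1−ρ)²) = 0.489840·0.46902·0.3424/(2·0.43240)
= 0.09097

Final: 0.09097


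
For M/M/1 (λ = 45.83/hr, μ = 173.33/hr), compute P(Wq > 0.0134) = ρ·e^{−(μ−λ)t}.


ρ = 45.83/173.33 = 0.2644
P(Wq > t) = ρ·e^{−(μ−λ)t} = 0.2644·e^{−1.7085}
= 0.2644·0.181137 = 0.047894

Final: 0.047894


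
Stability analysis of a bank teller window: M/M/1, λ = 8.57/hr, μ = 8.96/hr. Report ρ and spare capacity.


Total capacity cμ = 1·8.96 = 8.96/hr
ρ = λ/(cμ) = 8.57/8.96 = 0.9565
Stable ⇔ ρ < 1: YES
Spare capacity = cμ − λ = 8.96 − 8.57 = 0.39/hr

Final: ρ = 0.9565; stable; margin = 0.39/hr


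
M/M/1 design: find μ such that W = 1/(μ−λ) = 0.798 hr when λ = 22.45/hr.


W = 1/(μ−λ) ⇒ μ − λ = 1/W = 1/0.798 = 1.2531
μ = λ + 1/W = 22.45 + 1.2531 = 23.7031 per hr

Final: 23.7031 /hr


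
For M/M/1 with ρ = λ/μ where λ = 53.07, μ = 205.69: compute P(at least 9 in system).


ρ = 53.07/205.69 = 0.2580
P(N ≥ n) = ρ^n = 0.2580^9 = 0.000005067

Final: 0.000005067


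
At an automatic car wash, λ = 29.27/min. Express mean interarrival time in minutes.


Mean interarrival time = 1/λ = 1/29.27 minute = 0.03416 minute
In minutes: 0.03416 × 1 = 0.03416 min

Final: 0.03416 min


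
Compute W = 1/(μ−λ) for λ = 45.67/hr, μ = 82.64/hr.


W = 1/(μ−λ) = 1/(82.64 − 45.67) = 1/36.97 = 0.02705 hr

Final: 0.02705 hr


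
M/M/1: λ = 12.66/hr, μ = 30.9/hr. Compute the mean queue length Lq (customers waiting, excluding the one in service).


ρ = 12.66/30.9 = 0.4097
Lq = ρ²/(1−ρ) = 0.1679/0.5903 = 0.2844

Final: 0.2844


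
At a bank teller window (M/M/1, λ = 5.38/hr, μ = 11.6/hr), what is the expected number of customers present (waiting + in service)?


ρ = λ/μ = 5.38/11.6 = 0.4638
L = ρ/(1−ρ) = 0.4638/(1 − 0.4638) = 0.4638/0.5362 = 0.8650

Final: 0.8650


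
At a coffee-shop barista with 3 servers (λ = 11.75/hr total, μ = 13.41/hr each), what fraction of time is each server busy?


ρ = λ/(cμ) = 11.75/(3·13.41) = 11.75/40.23 = 0.2921

Final: 0.2921


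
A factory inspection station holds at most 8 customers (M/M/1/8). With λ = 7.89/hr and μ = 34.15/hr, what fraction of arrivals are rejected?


ρ = λ/μ = 7.89/34.15 = 0.2310
P_K = (1−ρ)ρ^K/(1−ρ^(K+1)) = (0.7690·0.000008119)/(1 − 0.000001876)
= 0.000006243/0.999998 = 0.000006243

Final: 0.000006243


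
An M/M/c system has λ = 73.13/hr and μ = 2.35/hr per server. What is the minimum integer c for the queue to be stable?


Stability requires cμ > λ ⇔ c > λ/μ.
λ/μ = 73.13/2.35 = 31.1191
Minimum integer c = ⌊31.1191⌋ + 1 = 32
Check: 32·2.35 = 75.20 > 73.13, while 31·2.35 = 72.85 ≤ 73.13

Final: 32 servers


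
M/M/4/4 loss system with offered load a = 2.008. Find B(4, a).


B(c,a) = (a^c/c!) / Σ_{k=0}^{c} a^k/k!
a^4/4! = 0.677398
Σ terms (k=0..4): 1.00000 + 2.00800 + 2.01603 + 1.34940 + 0.67740 = 7.050827
B = 0.677398/7.050827 = 0.096073

Final: 0.096073


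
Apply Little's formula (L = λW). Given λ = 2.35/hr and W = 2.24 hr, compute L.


L = λW = 2.35·2.24 = 5.2640

Final: 5.2640


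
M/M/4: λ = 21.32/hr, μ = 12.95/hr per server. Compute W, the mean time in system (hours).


a = 1.6463; ρ = 0.4116; P₀ = 0.189917
Lq = P₀·a^c·ρ/(c!(1−ρ)²) = 0.06911
Wq = Lq/λ = 0.06911/21.32 = 0.003241 hr
W = Wq + 1/μ = 0.003241 + 0.07722 = 0.08046 hr

Final: 0.08046 hr


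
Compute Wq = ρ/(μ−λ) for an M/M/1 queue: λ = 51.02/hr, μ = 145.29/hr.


ρ = 51.02/145.29 = 0.3512
Wq = ρ/(μ−λ) = 0.3512/(145.29 − 51.02) = 0.3512/94.27 = 0.003725 hr

Final: 0.003725 hr


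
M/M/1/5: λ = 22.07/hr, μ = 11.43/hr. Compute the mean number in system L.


ρ = 22.07/11.43 = 1.9309
L = ρ[1 − (K+1)ρ^K + Kρ^(K+1)] / [(1−ρ)(1−ρ^(K+1))]
Numerator: 1.9309·(1 − 6·26.839877 + 5·51.824679) = 191.319932
Denominator: (-0.9309)·(-50.824679) = 47.311862
L = 191.319932/47.311862 = 4.0438

Final: 4.0438


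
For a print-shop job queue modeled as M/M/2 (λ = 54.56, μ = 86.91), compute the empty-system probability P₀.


a = λ/μ = 54.56/86.91 = 0.6278; ρ = a/c = 0.3139
Σ_{k=0}^{1} a^k/k! (terms k=0..1) = 1.00000 + 0.62778 = 1.62778
Tail: a^2/(2!(1−ρ)) = 0.39410/(2·0.6861) = 0.28720
P₀ = 1/(1.62778 + 0.28720) = 1/1.91498 = 0.522200

Final: 0.522200


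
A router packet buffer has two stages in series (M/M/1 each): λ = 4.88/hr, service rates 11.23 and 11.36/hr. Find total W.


Each node sees arrival rate λ = 4.88/hr (tandem ⇒ throughput preserved).
W₁ = 1/(μ₁−λ) = 1/(11.23−4.88) = 0.15748 hr
W₂ = 1/(μ₂−λ) = 1/(11.36−4.88) = 0.15432 hr
W_total = W₁ + W₂ = 0.15748 + 0.15432 = 0.31180 hr

Final: 0.31180 hr


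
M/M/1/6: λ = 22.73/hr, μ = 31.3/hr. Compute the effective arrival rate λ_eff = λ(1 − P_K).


ρ = 0.7262; P_K = (1−ρ)ρ^6/(1−ρ^7) = 0.044945
λ_eff = λ(1 − P_K) = 22.73·(1 − 0.044945) = 22.73·0.955055 = 21.7084 /hr

Final: 21.7084 /hr


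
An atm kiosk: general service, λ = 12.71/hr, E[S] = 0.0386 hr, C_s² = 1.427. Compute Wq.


ρ = λ·E[S] = 12.71·0.0386 = 0.4906
E[S²] = E[S]²(1+C_s²) = 0.0386²·(1+1.427) = 0.003616
Wq = λ·E[S²]/(2(1−ρ)) = 12.71·0.003616/(2·0.5094) = 0.04511 hr

Final: 0.04511 hr


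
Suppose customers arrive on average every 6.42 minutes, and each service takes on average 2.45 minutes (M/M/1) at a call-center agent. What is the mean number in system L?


λ = 60/6.42 = 9.3458 /hr
μ = 60/2.45 = 24.4898 /hr
ρ = λ/μ = 9.3458/24.4898 = 0.3816
L = ρ/(1−ρ) = 0.3816/0.6184 = 0.6171

Final: 0.6171


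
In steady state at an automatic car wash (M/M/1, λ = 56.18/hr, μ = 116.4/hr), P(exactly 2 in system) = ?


ρ = 56.18/116.4 = 0.4826
P_n = (1−ρ)·ρ^n = (1 − 0.4826)·0.4826^2 = 0.5174·0.232947 = 0.120516

Final: 0.120516


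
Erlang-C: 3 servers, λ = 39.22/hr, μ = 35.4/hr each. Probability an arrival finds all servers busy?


a = λ/μ = 1.1079; ρ = a/3 = 0.3693
P₀ = 0.324569 (from M/M/c formula)
C(c,a) = [a^c/(c!(1−ρ))]·P₀ = [1.35992/(6·0.6307)]·0.324569
= 0.35937·0.324569 = 0.116640

Final: 0.116640


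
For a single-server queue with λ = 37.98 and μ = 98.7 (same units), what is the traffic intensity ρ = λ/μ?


ρ = λ/μ = 37.98/98.7 = 0.3848

Final: 0.3848


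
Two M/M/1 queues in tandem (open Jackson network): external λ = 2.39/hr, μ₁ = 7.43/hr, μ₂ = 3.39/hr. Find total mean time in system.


Each node sees arrival rate λ = 2.39/hr (tandem ⇒ throughput preserved).
W₁ = 1/(μ₁−λ) = 1/(7.43−2.39) = 0.19841 hr
W₂ = 1/(μ₂−λ) = 1/(3.39−2.39) = 1.00000 hr
W_total = W₁ + W₂ = 0.19841 + 1.00000 = 1.19841 hr

Final: 1.19841 hr


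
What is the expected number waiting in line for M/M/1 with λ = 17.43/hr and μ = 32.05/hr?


ρ = 17.43/32.05 = 0.5438
Lq = ρ²/(1−ρ) = 0.2958/0.4562 = 0.6484

Final: 0.6484


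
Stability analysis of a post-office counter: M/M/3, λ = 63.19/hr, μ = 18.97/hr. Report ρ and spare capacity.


Total capacity cμ = 3·18.97 = 56.91/hr
ρ = λ/(cμ) = 63.19/56.91 = 1.1103
Stable ⇔ ρ < 1: NO
Spare capacity = cμ − λ = 56.91 − 63.19 = -6.28/hr

Final: ρ = 1.1103; unstable; margin = -6.28/hr


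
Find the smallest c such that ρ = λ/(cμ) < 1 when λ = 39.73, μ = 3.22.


Stability requires cμ > λ ⇔ c > λ/μ.
λ/μ = 39.73/3.22 = 12.3385
Minimum integer c = ⌊12.3385⌋ + 1 = 13
Check: 13·3.22 = 41.86 > 39.73, while 12·3.22 = 38.64 ≤ 39.73

Final: 13 servers


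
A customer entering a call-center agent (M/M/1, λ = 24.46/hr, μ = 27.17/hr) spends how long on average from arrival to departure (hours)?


W = 1/(μ−λ) = 1/(27.17 − 24.46) = 1/2.71 = 0.3690 hr

Final: 0.3690 hr


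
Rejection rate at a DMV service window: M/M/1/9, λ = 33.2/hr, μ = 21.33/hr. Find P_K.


ρ = λ/μ = 33.2/21.33 = 1.5565
P_K = (1−ρ)ρ^K/(1−ρ^(K+1)) = (-0.5565·53.619783)/(1 − 83.458828)
= -29.839045/-82.458828 = 0.361866

Final: 0.361866


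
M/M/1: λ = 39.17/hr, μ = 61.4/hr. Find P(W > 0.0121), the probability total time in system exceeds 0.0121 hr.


W ~ Exponential(μ−λ) for M/M/1.
μ − λ = 61.4 − 39.17 = 22.2300
P(W > t) = e^{−(μ−λ)t} = e^{−0.2690} = 0.764156

Final: 0.764156


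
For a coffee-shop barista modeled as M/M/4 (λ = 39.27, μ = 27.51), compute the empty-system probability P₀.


a = λ/μ = 39.27/27.51 = 1.4275; ρ = a/c = 0.3569
Σ_{k=0}^{3} a^k/k! (terms k=0..3) = 1.00000 + 1.42748 + 1.01885 + 0.48480 = 3.93113
Tail: a^4/(4!(1−ρ)) = 4.15223/(24·0.6431) = 0.26901
P₀ = 1/(3.93113 + 0.26901) = 1/4.20014 = 0.238087

Final: 0.238087


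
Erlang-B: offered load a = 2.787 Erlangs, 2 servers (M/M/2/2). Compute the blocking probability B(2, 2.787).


B(c,a) = (a^c/c!) / Σ_{k=0}^{c} a^k/k!
a^2/2! = 3.883684
Σ terms (k=0..2): 1.00000 + 2.78700 + 3.88368 = 7.670685
B = 3.883684/7.670685 = 0.506302

Final: 0.506302


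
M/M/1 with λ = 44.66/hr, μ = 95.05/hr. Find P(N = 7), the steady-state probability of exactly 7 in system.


ρ = 44.66/95.05 = 0.4699
P_n = (1−ρ)·ρ^n = (1 − 0.4699)·0.4699^7 = 0.5301·0.005056 = 0.002680

Final: 0.002680


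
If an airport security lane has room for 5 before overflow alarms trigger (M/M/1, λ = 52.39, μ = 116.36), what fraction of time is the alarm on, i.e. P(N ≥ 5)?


ρ = 52.39/116.36 = 0.4502
P(N ≥ n) = ρ^n = 0.4502^5 = 0.018502

Final: 0.018502


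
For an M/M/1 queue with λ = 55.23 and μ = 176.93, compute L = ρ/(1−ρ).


ρ = λ/μ = 55.23/176.93 = 0.3122
L = ρ/(1−ρ) = 0.3122/(1 − 0.3122) = 0.3122/0.6878 = 0.4538

Final: 0.4538


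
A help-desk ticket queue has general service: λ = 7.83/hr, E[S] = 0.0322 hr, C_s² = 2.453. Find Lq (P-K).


ρ = λ·E[S] = 7.83·0.0322 = 0.2521
Lq = ρ²(1+C_s²)/(2(1−ρ)) = 0.06357·(1+2.453)/(2·0.7479)
= 0.06357·3.4530/1.4957 = 0.14675

Final: 0.14675


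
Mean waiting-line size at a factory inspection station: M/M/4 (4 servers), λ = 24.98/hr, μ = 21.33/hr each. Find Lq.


a = λ/μ = 1.1711; ρ = a/4 = 0.2928
P₀ = 0.309080
Lq = P₀·a^c·ρ / (c!·(1−ρ)²) = 0.309080·1.88108·0.2928/(24·0.50016)
= 0.01418

Final: 0.01418


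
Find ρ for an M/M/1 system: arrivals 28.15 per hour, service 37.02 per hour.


ρ = λ/μ = 28.15/37.02 = 0.7604

Final: 0.7604


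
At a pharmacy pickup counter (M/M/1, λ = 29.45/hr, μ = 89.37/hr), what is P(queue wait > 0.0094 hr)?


ρ = 29.45/89.37 = 0.3295
P(Wq > t) = ρ·e^{−(μ−λ)t} = 0.3295·e^{−0.5632}
= 0.3295·0.569357 = 0.187620

Final: 0.187620


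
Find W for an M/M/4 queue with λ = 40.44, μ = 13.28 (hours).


a = 3.0452; ρ = 0.7613; P₀ = 0.035214
Lq = P₀·a^c·ρ/(c!(1−ρ)²) = 1.68571
Wq = Lq/λ = 1.68571/40.44 = 0.04168 hr
W = Wq + 1/μ = 0.04168 + 0.07530 = 0.11699 hr

Final: 0.11699 hr


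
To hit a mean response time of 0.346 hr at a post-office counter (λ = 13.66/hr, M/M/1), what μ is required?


W = 1/(μ−λ) ⇒ μ − λ = 1/W = 1/0.346 = 2.8902
μ = λ + 1/W = 13.66 + 2.8902 = 16.5502 per hr

Final: 16.5502 /hr


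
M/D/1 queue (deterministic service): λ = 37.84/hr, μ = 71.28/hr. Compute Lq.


ρ = 37.84/71.28 = 0.5309
M/D/1: Lq = ρ²/(2(1−ρ)) = 0.2818/(2·0.4691) = 0.30036

Final: 0.30036


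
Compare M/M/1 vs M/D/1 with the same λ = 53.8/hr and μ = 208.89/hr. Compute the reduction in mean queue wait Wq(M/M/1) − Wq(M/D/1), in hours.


ρ = 53.8/208.89 = 0.2576
Wq(M/M/1) = ρ/(μ−λ) = 0.2576/155.09 = 0.001661 hr
Wq(M/D/1) = ρ/(2(μ−λ)) = 0.0008303 hr
Savings = 0.001661 − 0.0008303 = 0.0008303 hr

Final: 0.0008303 hr


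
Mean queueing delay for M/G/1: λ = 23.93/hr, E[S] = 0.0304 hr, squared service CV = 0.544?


ρ = λ·E[S] = 23.93·0.0304 = 0.7275
E[S²] = E[S]²(1+C_s²) = 0.0304²·(1+0.544) = 0.001427
Wq = λ·E[S²]/(2(1−ρ)) = 23.93·0.001427/(2·0.2725) = 0.06265 hr

Final: 0.06265 hr


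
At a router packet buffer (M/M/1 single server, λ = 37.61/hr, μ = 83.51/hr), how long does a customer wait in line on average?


ρ = 37.61/83.51 = 0.4504
Wq = ρ/(μ−λ) = 0.4504/(83.51 − 37.61) = 0.4504/45.90 = 0.009812 hr

Final: 0.009812 hr


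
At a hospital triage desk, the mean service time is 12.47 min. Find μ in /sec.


μ = 1/(service time) in consistent units.
1 second = 0.0166667 min, so μ = 0.0166667/12.47 = 0.001337 per second

Final: 0.001337 /sec


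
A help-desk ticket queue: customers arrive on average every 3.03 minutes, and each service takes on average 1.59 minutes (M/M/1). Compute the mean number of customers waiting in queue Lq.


λ = 60/3.03 = 19.8020 /hr
μ = 60/1.59 = 37.7358 /hr
ρ = λ/μ = 19.8020/37.7358 = 0.5248
Lq = ρ²/(1−ρ) = 0.2754/0.4752 = 0.5794

Final: 0.5794


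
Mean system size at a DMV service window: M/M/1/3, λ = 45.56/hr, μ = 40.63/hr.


ρ = 45.56/40.63 = 1.1213
L = ρ[1 − (K+1)ρ^K + Kρ^(K+1)] / [(1−ρ)(1−ρ^(K+1))]
Numerator: 1.1213·(1 − 4·1.409973 + 3·1.581057) = 0.115813
Denominator: (-0.1213)·(-0.581057) = 0.070505
L = 0.115813/0.070505 = 1.6426

Final: 1.6426


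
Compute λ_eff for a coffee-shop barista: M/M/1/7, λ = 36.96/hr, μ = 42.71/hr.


ρ = 0.8654; P_K = (1−ρ)ρ^7/(1−ρ^8) = 0.071375
λ_eff = λ(1 − P_K) = 36.96·(1 − 0.071375) = 36.96·0.928625 = 34.3220 /hr

Final: 34.3220 /hr


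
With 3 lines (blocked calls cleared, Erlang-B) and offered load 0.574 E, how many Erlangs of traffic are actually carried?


B(3,0.574) = 0.017805 (Erlang-B)
Carried load = a(1 − B) = 0.574·(1 − 0.017805) = 0.574·0.982195 = 0.5638 E

Final: 0.5638 Erlangs


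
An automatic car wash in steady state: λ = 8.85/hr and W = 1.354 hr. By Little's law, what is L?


L = λW = 8.85·1.354 = 11.9829

Final: 11.9829


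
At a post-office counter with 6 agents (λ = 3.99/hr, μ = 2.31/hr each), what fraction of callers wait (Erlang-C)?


a = λ/μ = 1.7273; ρ = a/6 = 0.2879
P₀ = 0.177662 (from M/M/c formula)
C(c,a) = [a^c/(c!(1−ρ))]·P₀ = [26.55617/(720·0.7121)]·0.177662
= 0.05179·0.177662 = 0.009202

Final: 0.009202


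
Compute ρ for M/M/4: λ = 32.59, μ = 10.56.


ρ = λ/(cμ) = 32.59/(4·10.56) = 32.59/42.24 = 0.7715

Final: 0.7715


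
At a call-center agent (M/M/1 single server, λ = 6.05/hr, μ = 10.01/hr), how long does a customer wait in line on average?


ρ = 6.05/10.01 = 0.6044
Wq = ρ/(μ−λ) = 0.6044/(10.01 − 6.05) = 0.6044/3.96 = 0.1526 hr

Final: 0.1526 hr


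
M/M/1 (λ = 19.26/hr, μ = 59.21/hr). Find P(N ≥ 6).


ρ = 19.26/59.21 = 0.3253
P(N ≥ n) = ρ^n = 0.3253^6 = 0.001185

Final: 0.001185


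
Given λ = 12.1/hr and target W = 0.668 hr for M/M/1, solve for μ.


W = 1/(μ−λ) ⇒ μ − λ = 1/W = 1/0.668 = 1.4970
μ = λ + 1/W = 12.1 + 1.4970 = 13.5970 per hr

Final: 13.5970 /hr


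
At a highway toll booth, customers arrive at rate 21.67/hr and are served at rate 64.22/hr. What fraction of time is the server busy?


ρ = λ/μ = 21.67/64.22 = 0.3374

Final: 0.3374


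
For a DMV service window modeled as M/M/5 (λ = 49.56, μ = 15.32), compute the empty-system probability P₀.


a = λ/μ = 49.56/15.32 = 3.2350; ρ = a/c = 0.6470
Σ_{k=0}^{4} a^k/k! (terms k=0..4) = 1.00000 + 3.23499 + 5.23257 + 5.64243 + 4.56330 = 19.67329
Tail: a^5/(5!(1−ρ)) = 354.29307/(120·0.3530) = 8.36380
P₀ = 1/(19.67329 + 8.36380) = 1/28.03709 = 0.035667

Final: 0.035667


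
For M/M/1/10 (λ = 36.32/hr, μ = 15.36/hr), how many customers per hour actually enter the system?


ρ = 2.3646; P_K = (1−ρ)ρ^10/(1−ρ^11) = 0.577137
λ_eff = λ(1 − P_K) = 36.32·(1 − 0.577137) = 36.32·0.422863 = 15.3584 /hr

Final: 15.3584 /hr
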